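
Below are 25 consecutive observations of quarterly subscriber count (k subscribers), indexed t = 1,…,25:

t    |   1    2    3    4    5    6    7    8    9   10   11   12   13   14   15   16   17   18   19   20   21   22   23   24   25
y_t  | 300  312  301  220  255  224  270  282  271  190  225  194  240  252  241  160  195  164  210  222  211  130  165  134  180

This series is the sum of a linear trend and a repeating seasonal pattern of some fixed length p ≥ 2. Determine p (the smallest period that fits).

6

First differences y_{t+1} − y_t: 12, -11, -81, 35, -31, 46, 12, -11, -81, 35, -31, 46, 12, -11, …
The difference pattern repeats every 6 terms and not for any smaller step, so p = 6.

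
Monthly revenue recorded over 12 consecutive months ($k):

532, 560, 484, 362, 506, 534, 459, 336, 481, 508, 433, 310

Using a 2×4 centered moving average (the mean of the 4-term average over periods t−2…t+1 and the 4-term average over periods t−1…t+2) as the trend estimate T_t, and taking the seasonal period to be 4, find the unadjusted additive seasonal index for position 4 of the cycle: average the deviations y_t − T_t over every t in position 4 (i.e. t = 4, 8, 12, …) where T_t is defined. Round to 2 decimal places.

Season position 4 occurs at t = 4, 8 (where T_t is defined).
t=4: T_4 = 474.7500; y_4 − T_4 = 362 − 474.7500 = -112.7500
t=8: T_8 = 449.2500; y_8 − T_8 = 336 − 449.2500 = -113.2500
Mean deviation: (-112.7500 + -113.2500) / 2 = -113.00

-113.00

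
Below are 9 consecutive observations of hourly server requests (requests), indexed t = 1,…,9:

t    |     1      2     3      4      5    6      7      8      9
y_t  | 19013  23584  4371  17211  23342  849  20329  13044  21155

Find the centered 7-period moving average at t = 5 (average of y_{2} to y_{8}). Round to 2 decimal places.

Sum of periods 2–8: 23584 + 4371 + 17211 + 23342 + 849 + 20329 + 13044 = 102730
Divide by 7: 102730 / 7 = 14675.71

14675.71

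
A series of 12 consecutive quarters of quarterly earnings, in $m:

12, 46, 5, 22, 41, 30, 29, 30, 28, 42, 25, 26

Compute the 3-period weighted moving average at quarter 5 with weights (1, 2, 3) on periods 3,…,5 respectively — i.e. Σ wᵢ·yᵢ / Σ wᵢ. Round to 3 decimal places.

28.667

Weighted sum: 1·5 + 2·22 + 3·41 = 5 + 44 + 123 = 172
Weight total: 1 + 2 + 3 = 6
WMA = 172 / 6 = 28.667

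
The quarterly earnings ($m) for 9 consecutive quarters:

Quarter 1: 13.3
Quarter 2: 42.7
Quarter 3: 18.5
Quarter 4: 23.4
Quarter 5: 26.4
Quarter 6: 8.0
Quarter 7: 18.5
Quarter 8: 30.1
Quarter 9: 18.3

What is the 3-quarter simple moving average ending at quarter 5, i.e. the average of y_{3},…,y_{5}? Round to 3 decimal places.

22.767

Sum of periods 3–5: 18.5 + 23.4 + 26.4 = 68.3
Divide by 3: 68.3 / 3 = 22.767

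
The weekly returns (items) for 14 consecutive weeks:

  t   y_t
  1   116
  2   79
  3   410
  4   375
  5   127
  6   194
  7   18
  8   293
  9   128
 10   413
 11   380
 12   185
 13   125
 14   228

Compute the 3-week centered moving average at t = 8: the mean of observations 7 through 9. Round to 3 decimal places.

Sum of periods 7–9: 18 + 293 + 128 = 439
Divide by 3: 439 / 3 = 146.333

146.333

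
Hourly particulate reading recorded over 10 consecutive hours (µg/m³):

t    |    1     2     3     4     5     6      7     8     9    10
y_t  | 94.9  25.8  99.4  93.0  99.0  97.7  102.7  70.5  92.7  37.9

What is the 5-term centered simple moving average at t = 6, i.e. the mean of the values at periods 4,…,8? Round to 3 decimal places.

Sum of periods 4–8: 93.0 + 99.0 + 97.7 + 102.7 + 70.5 = 462.9
Divide by 5: 462.9 / 5 = 92.580

92.580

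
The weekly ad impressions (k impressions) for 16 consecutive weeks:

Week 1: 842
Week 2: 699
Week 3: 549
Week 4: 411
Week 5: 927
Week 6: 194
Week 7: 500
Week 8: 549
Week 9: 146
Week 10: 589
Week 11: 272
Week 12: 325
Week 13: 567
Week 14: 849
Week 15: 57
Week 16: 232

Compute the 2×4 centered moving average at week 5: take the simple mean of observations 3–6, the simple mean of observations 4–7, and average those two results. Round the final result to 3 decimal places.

514.125

Sum over 3–6: 549 + 411 + 927 + 194 = 2081
Sum over 4–7: 411 + 927 + 194 + 500 = 2032
CMA at t=5 = (2081 + 2032) / (2·4) = 4113 / 8 = 514.125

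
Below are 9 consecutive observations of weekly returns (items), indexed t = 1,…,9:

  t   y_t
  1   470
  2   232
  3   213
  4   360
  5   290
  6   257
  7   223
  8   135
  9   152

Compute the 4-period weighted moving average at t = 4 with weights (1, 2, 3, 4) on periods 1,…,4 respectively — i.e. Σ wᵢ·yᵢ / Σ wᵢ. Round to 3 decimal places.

Weighted sum: 1·470 + 2·232 + 3·213 + 4·360 = 470 + 464 + 639 + 1440 = 3013
Weight total: 1 + 2 + 3 + 4 = 10
WMA = 3013 / 10 = 301.300

301.300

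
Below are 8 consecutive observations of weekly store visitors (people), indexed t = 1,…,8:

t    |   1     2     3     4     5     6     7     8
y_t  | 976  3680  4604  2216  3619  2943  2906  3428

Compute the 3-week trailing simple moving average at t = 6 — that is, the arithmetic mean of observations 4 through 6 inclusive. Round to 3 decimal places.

2926.000

Sum of periods 4–6: 2216 + 3619 + 2943 = 8778
Divide by 3: 8778 / 3 = 2926.000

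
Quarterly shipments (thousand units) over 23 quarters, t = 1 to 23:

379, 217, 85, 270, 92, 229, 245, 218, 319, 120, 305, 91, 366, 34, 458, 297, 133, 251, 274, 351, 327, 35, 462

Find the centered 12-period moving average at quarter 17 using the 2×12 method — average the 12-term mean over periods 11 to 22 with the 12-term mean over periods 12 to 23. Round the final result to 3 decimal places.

250.042

Sum over 11–22: 305 + 91 + 366 + 34 + 458 + 297 + 133 + 251 + 274 + 351 + 327 + 35 = 2922
Sum over 12–23: 91 + 366 + 34 + 458 + 297 + 133 + 251 + 274 + 351 + 327 + 35 + 462 = 3079
CMA at t=17 = (2922 + 3079) / (2·12) = 6001 / 24 = 250.042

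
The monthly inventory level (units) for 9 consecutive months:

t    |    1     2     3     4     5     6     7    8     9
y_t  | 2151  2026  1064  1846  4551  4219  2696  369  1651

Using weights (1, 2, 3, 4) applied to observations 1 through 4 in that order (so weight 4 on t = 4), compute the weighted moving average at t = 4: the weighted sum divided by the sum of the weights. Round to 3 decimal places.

Weighted sum: 1·2151 + 2·2026 + 3·1064 + 4·1846 = 2151 + 4052 + 3192 + 7384 = 16779
Weight total: 1 + 2 + 3 + 4 = 10
WMA = 16779 / 10 = 1677.900

1677.900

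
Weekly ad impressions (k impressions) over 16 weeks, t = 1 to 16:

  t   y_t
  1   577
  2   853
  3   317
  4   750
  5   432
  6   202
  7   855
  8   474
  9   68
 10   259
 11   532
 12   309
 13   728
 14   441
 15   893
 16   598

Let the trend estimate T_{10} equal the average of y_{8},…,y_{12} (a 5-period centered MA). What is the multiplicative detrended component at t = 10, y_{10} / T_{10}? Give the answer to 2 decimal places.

Trend T_10 = (474 + 68 + 259 + 532 + 309) / 5 = 1642/5 = 328.4000
Ratio to trend: 259 / 328.4000 = 0.79

0.79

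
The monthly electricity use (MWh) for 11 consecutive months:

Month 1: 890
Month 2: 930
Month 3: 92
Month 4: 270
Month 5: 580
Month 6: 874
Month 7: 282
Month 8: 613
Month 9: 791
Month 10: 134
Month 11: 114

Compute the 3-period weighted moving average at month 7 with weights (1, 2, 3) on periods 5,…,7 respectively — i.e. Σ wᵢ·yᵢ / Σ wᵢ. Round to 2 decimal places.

529.00

Weighted sum: 1·580 + 2·874 + 3·282 = 580 + 1748 + 846 = 3174
Weight total: 1 + 2 + 3 = 6
WMA = 3174 / 6 = 529.00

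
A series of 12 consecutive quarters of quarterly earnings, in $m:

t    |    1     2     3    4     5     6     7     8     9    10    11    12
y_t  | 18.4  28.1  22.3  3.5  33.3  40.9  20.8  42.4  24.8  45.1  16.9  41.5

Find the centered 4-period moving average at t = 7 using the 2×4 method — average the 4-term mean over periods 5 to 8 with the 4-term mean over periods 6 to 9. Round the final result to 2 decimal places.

33.29

Sum over 5–8: 33.3 + 40.9 + 20.8 + 42.4 = 137.4
Sum over 6–9: 40.9 + 20.8 + 42.4 + 24.8 = 128.9
CMA at t=7 = (137.4 + 128.9) / (2·4) = 266.3 / 8 = 33.29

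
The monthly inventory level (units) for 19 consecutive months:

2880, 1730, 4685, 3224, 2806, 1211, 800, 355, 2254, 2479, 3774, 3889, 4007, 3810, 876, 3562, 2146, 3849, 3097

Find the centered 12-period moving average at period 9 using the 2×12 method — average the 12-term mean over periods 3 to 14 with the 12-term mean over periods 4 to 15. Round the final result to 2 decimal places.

Sum over 3–14: 4685 + 3224 + 2806 + 1211 + 800 + 355 + 2254 + 2479 + 3774 + 3889 + 4007 + 3810 = 33294
Sum over 4–15: 3224 + 2806 + 1211 + 800 + 355 + 2254 + 2479 + 3774 + 3889 + 4007 + 3810 + 876 = 29485
CMA at t=9 = (33294 + 29485) / (2·12) = 62779 / 24 = 2615.79

2615.79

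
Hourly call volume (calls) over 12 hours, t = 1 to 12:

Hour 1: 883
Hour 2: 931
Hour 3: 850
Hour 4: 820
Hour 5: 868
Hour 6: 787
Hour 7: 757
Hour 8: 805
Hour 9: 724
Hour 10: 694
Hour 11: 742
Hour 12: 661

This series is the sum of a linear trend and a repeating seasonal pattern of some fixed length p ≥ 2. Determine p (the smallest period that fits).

3

First differences y_{t+1} − y_t: 48, -81, -30, 48, -81, -30, 48, -81, …
The difference pattern repeats every 3 terms and not for any smaller step, so p = 3.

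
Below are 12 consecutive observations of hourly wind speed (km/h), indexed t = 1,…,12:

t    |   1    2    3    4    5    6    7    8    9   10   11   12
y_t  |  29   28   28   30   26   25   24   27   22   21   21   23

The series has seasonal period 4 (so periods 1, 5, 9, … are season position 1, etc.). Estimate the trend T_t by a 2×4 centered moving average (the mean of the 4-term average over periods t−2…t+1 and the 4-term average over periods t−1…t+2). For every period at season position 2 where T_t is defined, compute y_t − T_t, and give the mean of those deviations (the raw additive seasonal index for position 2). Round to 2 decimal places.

Season position 2 occurs at t = 6, 10 (where T_t is defined).
t=6: T_6 = 25.8750; y_6 − T_6 = 25 − 25.8750 = -0.8750
t=10: T_10 = 22.2500; y_10 − T_10 = 21 − 22.2500 = -1.2500
Mean deviation: (-0.8750 + -1.2500) / 2 = -1.06

-1.06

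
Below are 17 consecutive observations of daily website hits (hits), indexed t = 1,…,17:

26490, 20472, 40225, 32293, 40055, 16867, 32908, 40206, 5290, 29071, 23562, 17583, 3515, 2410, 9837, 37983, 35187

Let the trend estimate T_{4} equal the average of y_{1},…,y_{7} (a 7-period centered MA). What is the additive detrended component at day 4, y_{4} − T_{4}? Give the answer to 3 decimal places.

Trend T_4 = (26490 + 20472 + 40225 + 32293 + 40055 + 16867 + 32908) / 7 = 209310/7 = 29901.42857
Detrended value: 32293 − 29901.42857 = 2391.571

2391.571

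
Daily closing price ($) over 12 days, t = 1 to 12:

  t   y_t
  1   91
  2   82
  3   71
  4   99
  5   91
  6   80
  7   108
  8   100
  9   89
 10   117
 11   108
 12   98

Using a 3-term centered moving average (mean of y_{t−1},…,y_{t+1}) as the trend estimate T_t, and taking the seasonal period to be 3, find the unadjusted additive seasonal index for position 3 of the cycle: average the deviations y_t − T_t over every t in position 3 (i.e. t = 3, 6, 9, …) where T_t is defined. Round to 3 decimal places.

-13.000

Season position 3 occurs at t = 3, 6, 9 (where T_t is defined).
t=3: T_3 = 84.00000; y_3 − T_3 = 71 − 84.00000 = -13.00000
t=6: T_6 = 93.00000; y_6 − T_6 = 80 − 93.00000 = -13.00000
t=9: T_9 = 102.00000; y_9 − T_9 = 89 − 102.00000 = -13.00000
Mean deviation: (-13.00000 + -13.00000 + -13.00000) / 3 = -13.000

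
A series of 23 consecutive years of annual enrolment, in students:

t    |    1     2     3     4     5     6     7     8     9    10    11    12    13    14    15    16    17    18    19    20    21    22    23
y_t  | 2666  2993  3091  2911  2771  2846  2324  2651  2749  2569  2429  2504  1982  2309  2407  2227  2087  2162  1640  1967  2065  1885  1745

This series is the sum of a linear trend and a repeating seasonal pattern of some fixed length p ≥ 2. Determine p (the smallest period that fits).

6

First differences y_{t+1} − y_t: 327, 98, -180, -140, 75, -522, 327, 98, -180, -140, 75, -522, 327, 98, …
The difference pattern repeats every 6 terms and not for any smaller step, so p = 6.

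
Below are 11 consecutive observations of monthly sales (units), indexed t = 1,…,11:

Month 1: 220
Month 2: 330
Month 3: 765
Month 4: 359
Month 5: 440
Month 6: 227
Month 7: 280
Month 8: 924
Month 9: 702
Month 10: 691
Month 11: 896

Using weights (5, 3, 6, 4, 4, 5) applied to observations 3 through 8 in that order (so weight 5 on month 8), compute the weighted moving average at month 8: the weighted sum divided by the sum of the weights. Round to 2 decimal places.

Weighted sum: 5·765 + 3·359 + 6·440 + 4·227 + 4·280 + 5·924 = 3825 + 1077 + 2640 + 908 + 1120 + 4620 = 14190
Weight total: 5 + 3 + 6 + 4 + 4 + 5 = 27
WMA = 14190 / 27 = 525.56

525.56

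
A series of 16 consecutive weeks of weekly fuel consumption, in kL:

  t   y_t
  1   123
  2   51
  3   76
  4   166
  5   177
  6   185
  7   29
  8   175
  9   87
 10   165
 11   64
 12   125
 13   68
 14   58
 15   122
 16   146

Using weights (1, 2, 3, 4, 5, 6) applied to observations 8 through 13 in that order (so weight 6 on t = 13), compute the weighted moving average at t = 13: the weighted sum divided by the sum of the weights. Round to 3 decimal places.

Weighted sum: 1·175 + 2·87 + 3·165 + 4·64 + 5·125 + 6·68 = 175 + 174 + 495 + 256 + 625 + 408 = 2133
Weight total: 1 + 2 + 3 + 4 + 5 + 6 = 21
WMA = 2133 / 21 = 101.571

101.571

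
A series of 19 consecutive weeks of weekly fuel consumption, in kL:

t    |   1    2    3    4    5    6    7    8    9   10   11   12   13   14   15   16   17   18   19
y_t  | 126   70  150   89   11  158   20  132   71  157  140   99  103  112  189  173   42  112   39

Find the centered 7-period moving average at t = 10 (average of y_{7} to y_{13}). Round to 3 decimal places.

Sum of periods 7–13: 20 + 132 + 71 + 157 + 140 + 99 + 103 = 722
Divide by 7: 722 / 7 = 103.143

103.143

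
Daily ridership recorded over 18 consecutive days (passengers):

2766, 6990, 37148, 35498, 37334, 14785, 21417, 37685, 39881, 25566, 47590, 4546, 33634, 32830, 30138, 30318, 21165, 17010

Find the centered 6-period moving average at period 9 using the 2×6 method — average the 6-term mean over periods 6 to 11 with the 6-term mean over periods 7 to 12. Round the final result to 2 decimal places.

Sum over 6–11: 14785 + 21417 + 37685 + 39881 + 25566 + 47590 = 186924
Sum over 7–12: 21417 + 37685 + 39881 + 25566 + 47590 + 4546 = 176685
CMA at t=9 = (186924 + 176685) / (2·6) = 363609 / 12 = 30300.75

30300.75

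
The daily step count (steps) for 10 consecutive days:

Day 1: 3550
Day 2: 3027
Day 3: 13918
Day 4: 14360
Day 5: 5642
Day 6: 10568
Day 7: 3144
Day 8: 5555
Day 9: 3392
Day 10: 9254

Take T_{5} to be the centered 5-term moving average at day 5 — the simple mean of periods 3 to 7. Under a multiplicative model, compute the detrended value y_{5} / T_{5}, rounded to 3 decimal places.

0.592

Trend T_5 = (13918 + 14360 + 5642 + 10568 + 3144) / 5 = 47632/5 = 9526.40000
Ratio to trend: 5642 / 9526.40000 = 0.592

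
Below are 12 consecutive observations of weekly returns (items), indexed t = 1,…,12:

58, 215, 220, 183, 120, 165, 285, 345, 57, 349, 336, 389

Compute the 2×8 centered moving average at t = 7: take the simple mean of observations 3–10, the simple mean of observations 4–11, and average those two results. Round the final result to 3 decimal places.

222.750

Sum over 3–10: 220 + 183 + 120 + 165 + 285 + 345 + 57 + 349 = 1724
Sum over 4–11: 183 + 120 + 165 + 285 + 345 + 57 + 349 + 336 = 1840
CMA at t=7 = (1724 + 1840) / (2·8) = 3564 / 16 = 222.750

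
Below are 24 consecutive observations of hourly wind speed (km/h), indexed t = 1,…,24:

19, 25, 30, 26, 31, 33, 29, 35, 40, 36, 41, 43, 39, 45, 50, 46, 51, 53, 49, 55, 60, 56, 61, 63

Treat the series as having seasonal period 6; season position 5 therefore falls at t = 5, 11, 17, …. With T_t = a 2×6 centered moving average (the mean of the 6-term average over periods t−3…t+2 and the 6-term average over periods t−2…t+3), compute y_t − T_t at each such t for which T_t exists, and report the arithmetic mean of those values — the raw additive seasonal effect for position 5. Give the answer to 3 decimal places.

1.167

Season position 5 occurs at t = 5, 11, 17 (where T_t is defined).
t=5: T_5 = 29.83333; y_5 − T_5 = 31 − 29.83333 = 1.16667
t=11: T_11 = 39.83333; y_11 − T_11 = 41 − 39.83333 = 1.16667
t=17: T_17 = 49.83333; y_17 − T_17 = 51 − 49.83333 = 1.16667
Mean deviation: (1.16667 + 1.16667 + 1.16667) / 3 = 1.167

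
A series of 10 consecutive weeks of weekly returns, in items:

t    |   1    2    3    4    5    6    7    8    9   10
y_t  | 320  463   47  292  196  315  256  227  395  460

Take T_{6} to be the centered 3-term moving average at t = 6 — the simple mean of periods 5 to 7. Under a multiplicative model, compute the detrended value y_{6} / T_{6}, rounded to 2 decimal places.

1.23

Trend T_6 = (196 + 315 + 256) / 3 = 767/3 = 255.6667
Ratio to trend: 315 / 255.6667 = 1.23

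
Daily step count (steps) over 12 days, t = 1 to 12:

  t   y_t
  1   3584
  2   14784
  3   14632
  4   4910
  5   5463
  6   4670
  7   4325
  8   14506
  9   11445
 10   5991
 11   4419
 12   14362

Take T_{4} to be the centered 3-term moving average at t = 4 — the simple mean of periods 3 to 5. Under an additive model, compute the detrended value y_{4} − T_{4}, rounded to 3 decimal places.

-3425.000

Trend T_4 = (14632 + 4910 + 5463) / 3 = 25005/3 = 8335.00000
Detrended value: 4910 − 8335.00000 = -3425.000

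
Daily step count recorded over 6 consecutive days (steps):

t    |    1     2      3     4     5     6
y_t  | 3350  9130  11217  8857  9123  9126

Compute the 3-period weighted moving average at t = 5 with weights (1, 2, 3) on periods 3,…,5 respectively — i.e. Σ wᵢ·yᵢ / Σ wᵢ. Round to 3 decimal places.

9383.333

Weighted sum: 1·11217 + 2·8857 + 3·9123 = 11217 + 17714 + 27369 = 56300
Weight total: 1 + 2 + 3 = 6
WMA = 56300 / 6 = 9383.333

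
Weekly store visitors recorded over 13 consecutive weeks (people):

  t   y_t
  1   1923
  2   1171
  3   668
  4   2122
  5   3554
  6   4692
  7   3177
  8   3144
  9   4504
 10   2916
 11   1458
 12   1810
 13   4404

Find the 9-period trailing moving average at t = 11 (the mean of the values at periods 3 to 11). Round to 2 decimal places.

2915.00

Sum of periods 3–11: 668 + 2122 + 3554 + 4692 + 3177 + 3144 + 4504 + 2916 + 1458 = 26235
Divide by 9: 26235 / 9 = 2915.00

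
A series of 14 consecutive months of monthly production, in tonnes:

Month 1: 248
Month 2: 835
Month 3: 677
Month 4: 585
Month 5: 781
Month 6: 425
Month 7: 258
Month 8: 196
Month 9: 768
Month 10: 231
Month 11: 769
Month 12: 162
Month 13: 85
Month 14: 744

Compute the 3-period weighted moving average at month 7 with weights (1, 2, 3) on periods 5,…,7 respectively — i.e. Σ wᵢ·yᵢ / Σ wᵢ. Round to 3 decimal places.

Weighted sum: 1·781 + 2·425 + 3·258 = 781 + 850 + 774 = 2405
Weight total: 1 + 2 + 3 = 6
WMA = 2405 / 6 = 400.833

400.833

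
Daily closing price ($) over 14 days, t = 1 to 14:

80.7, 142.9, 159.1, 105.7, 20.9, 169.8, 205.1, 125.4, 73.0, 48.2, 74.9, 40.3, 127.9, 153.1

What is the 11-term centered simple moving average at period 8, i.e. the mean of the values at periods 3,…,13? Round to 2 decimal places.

104.57

Sum of periods 3–13: 159.1 + 105.7 + 20.9 + 169.8 + 205.1 + 125.4 + 73.0 + 48.2 + 74.9 + 40.3 + 127.9 = 1150.3
Divide by 11: 1150.3 / 11 = 104.57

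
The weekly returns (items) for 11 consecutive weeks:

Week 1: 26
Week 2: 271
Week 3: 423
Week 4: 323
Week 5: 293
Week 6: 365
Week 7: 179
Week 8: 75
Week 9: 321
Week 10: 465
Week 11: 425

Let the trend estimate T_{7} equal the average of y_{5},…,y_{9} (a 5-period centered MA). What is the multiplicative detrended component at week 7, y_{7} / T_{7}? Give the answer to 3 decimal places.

Trend T_7 = (293 + 365 + 179 + 75 + 321) / 5 = 1233/5 = 246.60000
Ratio to trend: 179 / 246.60000 = 0.726

0.726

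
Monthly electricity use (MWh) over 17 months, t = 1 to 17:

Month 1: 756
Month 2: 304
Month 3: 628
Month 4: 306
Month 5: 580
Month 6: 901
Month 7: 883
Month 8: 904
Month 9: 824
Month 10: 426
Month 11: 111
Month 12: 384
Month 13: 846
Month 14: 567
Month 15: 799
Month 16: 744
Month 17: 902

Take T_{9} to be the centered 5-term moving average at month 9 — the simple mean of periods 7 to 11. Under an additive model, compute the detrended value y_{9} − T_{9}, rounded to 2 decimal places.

Trend T_9 = (883 + 904 + 824 + 426 + 111) / 5 = 3148/5 = 629.6000
Detrended value: 824 − 629.6000 = 194.40

194.40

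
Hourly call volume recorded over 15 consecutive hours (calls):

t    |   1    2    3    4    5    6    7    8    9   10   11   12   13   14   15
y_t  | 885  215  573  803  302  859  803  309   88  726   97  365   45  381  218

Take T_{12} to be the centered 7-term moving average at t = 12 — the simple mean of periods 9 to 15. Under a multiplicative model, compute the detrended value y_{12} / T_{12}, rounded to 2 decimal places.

1.33

Trend T_12 = (88 + 726 + 97 + 365 + 45 + 381 + 218) / 7 = 1920/7 = 274.2857
Ratio to trend: 365 / 274.2857 = 1.33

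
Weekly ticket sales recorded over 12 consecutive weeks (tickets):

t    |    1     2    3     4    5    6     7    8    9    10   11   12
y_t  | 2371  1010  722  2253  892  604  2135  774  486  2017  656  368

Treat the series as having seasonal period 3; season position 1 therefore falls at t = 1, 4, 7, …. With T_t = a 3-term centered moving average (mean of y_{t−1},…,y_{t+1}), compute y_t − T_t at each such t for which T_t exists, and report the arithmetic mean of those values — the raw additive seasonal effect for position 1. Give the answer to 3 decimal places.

Season position 1 occurs at t = 4, 7, 10 (where T_t is defined).
t=4: T_4 = 1289.00000; y_4 − T_4 = 2253 − 1289.00000 = 964.00000
t=7: T_7 = 1171.00000; y_7 − T_7 = 2135 − 1171.00000 = 964.00000
t=10: T_10 = 1053.00000; y_10 − T_10 = 2017 − 1053.00000 = 964.00000
Mean deviation: (964.00000 + 964.00000 + 964.00000) / 3 = 964.000

964.000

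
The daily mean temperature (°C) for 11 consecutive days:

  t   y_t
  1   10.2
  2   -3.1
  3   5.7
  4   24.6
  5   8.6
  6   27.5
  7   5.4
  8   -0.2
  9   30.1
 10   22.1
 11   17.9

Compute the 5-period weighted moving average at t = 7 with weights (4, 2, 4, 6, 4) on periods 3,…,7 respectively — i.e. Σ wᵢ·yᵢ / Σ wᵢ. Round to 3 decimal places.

14.650

Weighted sum: 4·5.7 + 2·24.6 + 4·8.6 + 6·27.5 + 4·5.4 = 22.8 + 49.2 + 34.4 + 165.0 + 21.6 = 293.0
Weight total: 4 + 2 + 4 + 6 + 4 = 20
WMA = 293.0 / 20 = 14.650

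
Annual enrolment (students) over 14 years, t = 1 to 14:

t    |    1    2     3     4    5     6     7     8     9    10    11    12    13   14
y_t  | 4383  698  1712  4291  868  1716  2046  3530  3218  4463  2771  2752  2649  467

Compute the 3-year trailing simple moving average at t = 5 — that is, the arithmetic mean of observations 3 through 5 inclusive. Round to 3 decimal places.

2290.333

Sum of periods 3–5: 1712 + 4291 + 868 = 6871
Divide by 3: 6871 / 3 = 2290.333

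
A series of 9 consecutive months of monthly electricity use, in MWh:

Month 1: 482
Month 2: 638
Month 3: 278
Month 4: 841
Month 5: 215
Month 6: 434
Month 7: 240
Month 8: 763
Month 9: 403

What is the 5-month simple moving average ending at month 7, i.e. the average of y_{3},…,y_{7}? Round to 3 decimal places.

401.600

Sum of periods 3–7: 278 + 841 + 215 + 434 + 240 = 2008
Divide by 5: 2008 / 5 = 401.600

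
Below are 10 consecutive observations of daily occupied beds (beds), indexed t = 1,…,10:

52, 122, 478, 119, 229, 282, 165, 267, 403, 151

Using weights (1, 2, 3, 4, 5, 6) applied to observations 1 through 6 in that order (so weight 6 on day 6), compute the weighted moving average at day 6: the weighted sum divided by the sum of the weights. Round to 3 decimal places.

240.143

Weighted sum: 1·52 + 2·122 + 3·478 + 4·119 + 5·229 + 6·282 = 52 + 244 + 1434 + 476 + 1145 + 1692 = 5043
Weight total: 1 + 2 + 3 + 4 + 5 + 6 = 21
WMA = 5043 / 21 = 240.143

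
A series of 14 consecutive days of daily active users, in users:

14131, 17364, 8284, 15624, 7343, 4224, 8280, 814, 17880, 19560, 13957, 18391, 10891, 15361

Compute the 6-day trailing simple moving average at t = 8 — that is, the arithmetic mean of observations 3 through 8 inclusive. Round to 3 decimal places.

7428.167

Sum of periods 3–8: 8284 + 15624 + 7343 + 4224 + 8280 + 814 = 44569
Divide by 6: 44569 / 6 = 7428.167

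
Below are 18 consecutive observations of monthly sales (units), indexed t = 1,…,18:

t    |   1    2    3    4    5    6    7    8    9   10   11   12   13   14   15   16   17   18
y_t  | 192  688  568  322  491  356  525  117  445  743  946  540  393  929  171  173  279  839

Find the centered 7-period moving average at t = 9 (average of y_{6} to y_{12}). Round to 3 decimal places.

524.571

Sum of periods 6–12: 356 + 525 + 117 + 445 + 743 + 946 + 540 = 3672
Divide by 7: 3672 / 7 = 524.571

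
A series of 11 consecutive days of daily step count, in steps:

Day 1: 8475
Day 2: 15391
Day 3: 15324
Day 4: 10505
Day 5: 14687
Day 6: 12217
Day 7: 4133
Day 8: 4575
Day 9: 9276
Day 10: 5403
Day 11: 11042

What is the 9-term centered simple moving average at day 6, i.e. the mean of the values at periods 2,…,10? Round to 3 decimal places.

10167.889

Sum of periods 2–10: 15391 + 15324 + 10505 + 14687 + 12217 + 4133 + 4575 + 9276 + 5403 = 91511
Divide by 9: 91511 / 9 = 10167.889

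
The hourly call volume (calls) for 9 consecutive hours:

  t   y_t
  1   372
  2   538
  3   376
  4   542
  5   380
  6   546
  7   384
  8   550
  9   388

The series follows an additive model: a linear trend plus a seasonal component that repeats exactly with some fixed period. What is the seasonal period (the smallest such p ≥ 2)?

First differences y_{t+1} − y_t: 166, -162, 166, -162, 166, -162, …
The difference pattern repeats every 2 terms and not for any smaller step, so p = 2.

2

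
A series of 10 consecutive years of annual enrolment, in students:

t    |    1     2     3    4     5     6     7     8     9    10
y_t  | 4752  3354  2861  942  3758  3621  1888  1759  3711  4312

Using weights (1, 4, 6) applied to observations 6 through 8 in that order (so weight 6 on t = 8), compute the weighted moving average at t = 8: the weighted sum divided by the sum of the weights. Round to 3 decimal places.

1975.182

Weighted sum: 1·3621 + 4·1888 + 6·1759 = 3621 + 7552 + 10554 = 21727
Weight total: 1 + 4 + 6 = 11
WMA = 21727 / 11 = 1975.182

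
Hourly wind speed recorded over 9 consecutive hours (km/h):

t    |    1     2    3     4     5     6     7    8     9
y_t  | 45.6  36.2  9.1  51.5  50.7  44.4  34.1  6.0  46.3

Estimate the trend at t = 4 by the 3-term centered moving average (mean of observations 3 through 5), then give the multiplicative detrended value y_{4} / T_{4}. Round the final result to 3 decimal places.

1.388

Trend T_4 = (9.1 + 51.5 + 50.7) / 3 = 111.3/3 = 37.10000
Ratio to trend: 51.5 / 37.10000 = 1.388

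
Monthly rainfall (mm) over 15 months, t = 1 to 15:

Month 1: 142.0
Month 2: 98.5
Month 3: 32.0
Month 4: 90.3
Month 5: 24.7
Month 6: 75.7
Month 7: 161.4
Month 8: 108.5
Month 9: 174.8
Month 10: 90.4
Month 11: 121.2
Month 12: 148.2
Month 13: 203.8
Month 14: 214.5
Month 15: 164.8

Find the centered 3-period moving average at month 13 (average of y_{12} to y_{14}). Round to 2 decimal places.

Sum of periods 12–14: 148.2 + 203.8 + 214.5 = 566.5
Divide by 3: 566.5 / 3 = 188.83

188.83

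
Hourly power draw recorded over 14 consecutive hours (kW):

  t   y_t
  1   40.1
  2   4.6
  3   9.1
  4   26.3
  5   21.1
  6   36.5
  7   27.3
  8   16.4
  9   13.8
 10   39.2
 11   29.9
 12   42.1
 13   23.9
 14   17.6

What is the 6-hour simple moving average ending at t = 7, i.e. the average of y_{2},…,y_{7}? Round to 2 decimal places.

Sum of periods 2–7: 4.6 + 9.1 + 26.3 + 21.1 + 36.5 + 27.3 = 124.9
Divide by 6: 124.9 / 6 = 20.82

20.82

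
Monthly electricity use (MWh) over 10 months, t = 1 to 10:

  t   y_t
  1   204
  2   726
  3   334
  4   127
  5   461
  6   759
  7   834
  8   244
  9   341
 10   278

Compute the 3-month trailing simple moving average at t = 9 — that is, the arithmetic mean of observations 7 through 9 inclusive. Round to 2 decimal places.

473.00

Sum of periods 7–9: 834 + 244 + 341 = 1419
Divide by 3: 1419 / 3 = 473.00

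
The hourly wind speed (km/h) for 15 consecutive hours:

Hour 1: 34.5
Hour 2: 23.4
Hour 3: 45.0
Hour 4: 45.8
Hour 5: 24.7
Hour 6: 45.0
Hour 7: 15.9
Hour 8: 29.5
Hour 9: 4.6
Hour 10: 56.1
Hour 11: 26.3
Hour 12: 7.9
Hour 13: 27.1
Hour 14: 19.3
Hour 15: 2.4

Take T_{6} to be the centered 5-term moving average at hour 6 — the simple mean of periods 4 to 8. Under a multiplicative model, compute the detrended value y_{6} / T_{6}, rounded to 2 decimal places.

1.40

Trend T_6 = (45.8 + 24.7 + 45.0 + 15.9 + 29.5) / 5 = 160.9/5 = 32.1800
Ratio to trend: 45.0 / 32.1800 = 1.40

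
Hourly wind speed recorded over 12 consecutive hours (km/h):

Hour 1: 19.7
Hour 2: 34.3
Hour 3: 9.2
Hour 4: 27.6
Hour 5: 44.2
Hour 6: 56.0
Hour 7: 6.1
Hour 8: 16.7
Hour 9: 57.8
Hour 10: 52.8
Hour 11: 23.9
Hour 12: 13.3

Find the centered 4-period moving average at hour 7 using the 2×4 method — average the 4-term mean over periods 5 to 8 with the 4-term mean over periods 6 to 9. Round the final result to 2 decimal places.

32.45

Sum over 5–8: 44.2 + 56.0 + 6.1 + 16.7 = 123.0
Sum over 6–9: 56.0 + 6.1 + 16.7 + 57.8 = 136.6
CMA at t=7 = (123.0 + 136.6) / (2·4) = 259.6 / 8 = 32.45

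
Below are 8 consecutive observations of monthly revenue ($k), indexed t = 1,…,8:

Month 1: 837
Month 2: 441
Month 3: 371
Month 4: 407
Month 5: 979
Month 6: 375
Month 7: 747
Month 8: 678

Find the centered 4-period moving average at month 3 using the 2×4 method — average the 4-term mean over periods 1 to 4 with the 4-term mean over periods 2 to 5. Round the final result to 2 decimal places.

531.75

Sum over 1–4: 837 + 441 + 371 + 407 = 2056
Sum over 2–5: 441 + 371 + 407 + 979 = 2198
CMA at t=3 = (2056 + 2198) / (2·4) = 4254 / 8 = 531.75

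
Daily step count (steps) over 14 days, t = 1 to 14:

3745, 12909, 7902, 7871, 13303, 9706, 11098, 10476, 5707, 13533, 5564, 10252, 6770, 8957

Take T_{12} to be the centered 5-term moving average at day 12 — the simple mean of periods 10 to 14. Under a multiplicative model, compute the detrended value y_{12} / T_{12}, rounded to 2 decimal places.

1.14

Trend T_12 = (13533 + 5564 + 10252 + 6770 + 8957) / 5 = 45076/5 = 9015.2000
Ratio to trend: 10252 / 9015.2000 = 1.14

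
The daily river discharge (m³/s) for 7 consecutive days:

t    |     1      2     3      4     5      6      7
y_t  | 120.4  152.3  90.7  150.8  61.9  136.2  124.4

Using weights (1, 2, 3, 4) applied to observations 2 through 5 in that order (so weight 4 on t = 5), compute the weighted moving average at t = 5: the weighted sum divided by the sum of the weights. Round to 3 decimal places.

Weighted sum: 1·152.3 + 2·90.7 + 3·150.8 + 4·61.9 = 152.3 + 181.4 + 452.4 + 247.6 = 1033.7
Weight total: 1 + 2 + 3 + 4 = 10
WMA = 1033.7 / 10 = 103.370

103.370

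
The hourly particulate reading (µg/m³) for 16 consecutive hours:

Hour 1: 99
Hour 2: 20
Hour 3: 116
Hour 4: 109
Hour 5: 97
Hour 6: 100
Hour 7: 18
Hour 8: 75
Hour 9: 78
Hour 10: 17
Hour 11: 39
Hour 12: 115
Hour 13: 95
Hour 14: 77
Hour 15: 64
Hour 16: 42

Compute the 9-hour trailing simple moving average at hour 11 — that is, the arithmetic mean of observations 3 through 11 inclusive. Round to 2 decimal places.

Sum of periods 3–11: 116 + 109 + 97 + 100 + 18 + 75 + 78 + 17 + 39 = 649
Divide by 9: 649 / 9 = 72.11

72.11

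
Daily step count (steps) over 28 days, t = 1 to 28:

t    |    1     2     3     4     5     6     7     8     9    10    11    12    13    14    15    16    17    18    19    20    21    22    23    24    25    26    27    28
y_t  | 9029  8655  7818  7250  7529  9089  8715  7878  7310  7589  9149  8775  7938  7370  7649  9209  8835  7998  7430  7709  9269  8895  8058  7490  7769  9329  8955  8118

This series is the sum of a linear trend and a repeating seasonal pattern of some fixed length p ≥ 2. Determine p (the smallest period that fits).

5

First differences y_{t+1} − y_t: -374, -837, -568, 279, 1560, -374, -837, -568, 279, 1560, -374, -837, …
The difference pattern repeats every 5 terms and not for any smaller step, so p = 5.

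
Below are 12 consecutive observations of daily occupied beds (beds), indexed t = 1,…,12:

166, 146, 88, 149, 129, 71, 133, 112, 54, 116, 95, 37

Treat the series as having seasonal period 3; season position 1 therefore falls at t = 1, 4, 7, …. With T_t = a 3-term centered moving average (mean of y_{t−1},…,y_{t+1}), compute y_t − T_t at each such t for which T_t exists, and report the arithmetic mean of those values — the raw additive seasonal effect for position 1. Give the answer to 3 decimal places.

Season position 1 occurs at t = 4, 7, 10 (where T_t is defined).
t=4: T_4 = 122.00000; y_4 − T_4 = 149 − 122.00000 = 27.00000
t=7: T_7 = 105.33333; y_7 − T_7 = 133 − 105.33333 = 27.66667
t=10: T_10 = 88.33333; y_10 − T_10 = 116 − 88.33333 = 27.66667
Mean deviation: (27.00000 + 27.66667 + 27.66667) / 3 = 27.444

27.444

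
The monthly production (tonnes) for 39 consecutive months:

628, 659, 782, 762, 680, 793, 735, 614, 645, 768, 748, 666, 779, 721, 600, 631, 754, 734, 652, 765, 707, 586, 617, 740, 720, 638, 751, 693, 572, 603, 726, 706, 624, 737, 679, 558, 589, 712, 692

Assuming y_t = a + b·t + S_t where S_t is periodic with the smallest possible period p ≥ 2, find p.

First differences y_{t+1} − y_t: 31, 123, -20, -82, 113, -58, -121, 31, 123, -20, -82, 113, -58, -121, 31, 123, …
The difference pattern repeats every 7 terms and not for any smaller step, so p = 7.

7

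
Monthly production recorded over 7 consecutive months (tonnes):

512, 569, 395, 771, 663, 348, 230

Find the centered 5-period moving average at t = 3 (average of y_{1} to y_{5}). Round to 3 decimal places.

Sum of periods 1–5: 512 + 569 + 395 + 771 + 663 = 2910
Divide by 5: 2910 / 5 = 582.000

582.000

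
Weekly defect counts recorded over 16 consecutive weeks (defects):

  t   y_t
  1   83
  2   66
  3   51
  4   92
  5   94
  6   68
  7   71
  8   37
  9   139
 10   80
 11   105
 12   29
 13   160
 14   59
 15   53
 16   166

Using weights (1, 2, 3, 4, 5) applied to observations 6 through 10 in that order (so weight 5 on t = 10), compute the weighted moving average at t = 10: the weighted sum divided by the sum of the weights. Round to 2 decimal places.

85.13

Weighted sum: 1·68 + 2·71 + 3·37 + 4·139 + 5·80 = 68 + 142 + 111 + 556 + 400 = 1277
Weight total: 1 + 2 + 3 + 4 + 5 = 15
WMA = 1277 / 15 = 85.13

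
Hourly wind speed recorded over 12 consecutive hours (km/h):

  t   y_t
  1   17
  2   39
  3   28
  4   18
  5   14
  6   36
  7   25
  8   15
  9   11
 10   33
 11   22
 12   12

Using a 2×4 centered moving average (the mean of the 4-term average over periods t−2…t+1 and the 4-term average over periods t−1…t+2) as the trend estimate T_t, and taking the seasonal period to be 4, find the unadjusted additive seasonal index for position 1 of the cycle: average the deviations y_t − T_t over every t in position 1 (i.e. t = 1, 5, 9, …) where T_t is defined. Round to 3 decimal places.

Season position 1 occurs at t = 5, 9 (where T_t is defined).
t=5: T_5 = 23.62500; y_5 − T_5 = 14 − 23.62500 = -9.62500
t=9: T_9 = 20.62500; y_9 − T_9 = 11 − 20.62500 = -9.62500
Mean deviation: (-9.62500 + -9.62500) / 2 = -9.625

-9.625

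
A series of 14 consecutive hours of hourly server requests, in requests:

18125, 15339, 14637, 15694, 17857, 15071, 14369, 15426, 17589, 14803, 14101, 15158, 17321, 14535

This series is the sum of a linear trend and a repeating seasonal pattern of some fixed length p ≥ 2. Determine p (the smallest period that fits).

First differences y_{t+1} − y_t: -2786, -702, 1057, 2163, -2786, -702, 1057, 2163, -2786, -702, …
The difference pattern repeats every 4 terms and not for any smaller step, so p = 4.

4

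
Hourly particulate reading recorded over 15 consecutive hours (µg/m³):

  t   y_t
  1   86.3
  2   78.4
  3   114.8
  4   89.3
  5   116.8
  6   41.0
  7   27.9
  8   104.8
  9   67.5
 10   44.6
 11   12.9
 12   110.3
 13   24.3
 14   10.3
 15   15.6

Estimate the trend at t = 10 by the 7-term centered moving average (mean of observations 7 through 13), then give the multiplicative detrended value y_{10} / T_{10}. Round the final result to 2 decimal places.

0.80

Trend T_10 = (27.9 + 104.8 + 67.5 + 44.6 + 12.9 + 110.3 + 24.3) / 7 = 392.3/7 = 56.0429
Ratio to trend: 44.6 / 56.0429 = 0.80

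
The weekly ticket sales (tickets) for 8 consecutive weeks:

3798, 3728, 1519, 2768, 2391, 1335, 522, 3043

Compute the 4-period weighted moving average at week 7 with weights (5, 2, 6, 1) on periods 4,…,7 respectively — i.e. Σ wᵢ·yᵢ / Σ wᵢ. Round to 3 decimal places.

Weighted sum: 5·2768 + 2·2391 + 6·1335 + 1·522 = 13840 + 4782 + 8010 + 522 = 27154
Weight total: 5 + 2 + 6 + 1 = 14
WMA = 27154 / 14 = 1939.571

1939.571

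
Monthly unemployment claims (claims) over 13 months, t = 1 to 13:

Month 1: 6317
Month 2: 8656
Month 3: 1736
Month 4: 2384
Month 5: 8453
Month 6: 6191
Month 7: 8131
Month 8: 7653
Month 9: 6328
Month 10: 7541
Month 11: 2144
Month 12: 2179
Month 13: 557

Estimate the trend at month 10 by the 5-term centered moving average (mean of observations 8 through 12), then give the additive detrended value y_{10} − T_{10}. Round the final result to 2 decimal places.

Trend T_10 = (7653 + 6328 + 7541 + 2144 + 2179) / 5 = 25845/5 = 5169.0000
Detrended value: 7541 − 5169.0000 = 2372.00

2372.00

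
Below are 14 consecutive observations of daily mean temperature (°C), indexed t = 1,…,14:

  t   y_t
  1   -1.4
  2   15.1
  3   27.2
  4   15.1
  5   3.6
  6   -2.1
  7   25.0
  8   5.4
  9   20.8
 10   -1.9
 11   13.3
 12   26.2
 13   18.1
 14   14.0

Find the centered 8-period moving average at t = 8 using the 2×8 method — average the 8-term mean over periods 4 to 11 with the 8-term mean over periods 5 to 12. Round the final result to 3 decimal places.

10.594

Sum over 4–11: 15.1 + 3.6 + (-2.1) + 25.0 + 5.4 + 20.8 + (-1.9) + 13.3 = 79.2
Sum over 5–12: 3.6 + (-2.1) + 25.0 + 5.4 + 20.8 + (-1.9) + 13.3 + 26.2 = 90.3
CMA at t=8 = (79.2 + 90.3) / (2·8) = 169.5 / 16 = 10.594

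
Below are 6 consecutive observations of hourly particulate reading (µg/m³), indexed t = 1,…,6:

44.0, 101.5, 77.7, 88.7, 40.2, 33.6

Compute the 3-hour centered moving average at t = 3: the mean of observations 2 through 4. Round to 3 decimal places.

89.300

Sum of periods 2–4: 101.5 + 77.7 + 88.7 = 267.9
Divide by 3: 267.9 / 3 = 89.300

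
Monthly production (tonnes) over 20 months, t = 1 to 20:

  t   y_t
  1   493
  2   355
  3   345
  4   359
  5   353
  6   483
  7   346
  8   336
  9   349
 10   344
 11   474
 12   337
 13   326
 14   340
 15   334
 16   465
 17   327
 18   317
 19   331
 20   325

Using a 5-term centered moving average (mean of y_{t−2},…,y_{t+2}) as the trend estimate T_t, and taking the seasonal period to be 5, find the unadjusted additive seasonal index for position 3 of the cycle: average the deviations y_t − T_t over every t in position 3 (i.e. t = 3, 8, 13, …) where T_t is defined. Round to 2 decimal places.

-35.95

Season position 3 occurs at t = 3, 8, 13, 18 (where T_t is defined).
t=3: T_3 = 381.0000; y_3 − T_3 = 345 − 381.0000 = -36.0000
t=8: T_8 = 371.6000; y_8 − T_8 = 336 − 371.6000 = -35.6000
t=13: T_13 = 362.2000; y_13 − T_13 = 326 − 362.2000 = -36.2000
t=18: T_18 = 353.0000; y_18 − T_18 = 317 − 353.0000 = -36.0000
Mean deviation: (-36.0000 + -35.6000 + -36.2000 + -36.0000) / 4 = -35.95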